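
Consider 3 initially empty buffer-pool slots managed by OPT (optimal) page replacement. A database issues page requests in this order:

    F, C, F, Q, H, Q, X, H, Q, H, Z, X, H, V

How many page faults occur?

F → miss, frames {F}
C → miss, frames {F,C}
F → hit
Q → miss, frames {F,C,Q}
H → miss, evict C, frames {F,Q,H}
Q → hit
X → miss, evict F, frames {Q,H,X}
H → hit
Q → hit
H → hit
Z → miss, evict Q, frames {H,X,Z}
X → hit
H → hit
V → miss, evict Z, frames {H,X,V}
Page faults: 7.

7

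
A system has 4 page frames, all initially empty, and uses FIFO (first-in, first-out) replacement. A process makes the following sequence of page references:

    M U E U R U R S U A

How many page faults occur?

M -> miss, frames {M}
U -> miss, frames {M,U}
E -> miss, frames {M,U,E}
U -> hit
R -> miss, frames {M,U,E,R}
U -> hit
R -> hit
S -> miss, evict M, frames {U,E,R,S}
U -> hit
A -> miss, evict U, frames {E,R,S,A}
Page faults: 6.

6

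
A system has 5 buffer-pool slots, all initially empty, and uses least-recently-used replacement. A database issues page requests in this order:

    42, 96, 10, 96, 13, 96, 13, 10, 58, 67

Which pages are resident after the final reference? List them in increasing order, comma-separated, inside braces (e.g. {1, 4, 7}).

42 -> miss, frames {42}
96 -> miss, frames {42,96}
10 -> miss, frames {42,96,10}
96 -> hit
13 -> miss, frames {42,10,96,13}
96 -> hit
13 -> hit
10 -> hit
58 -> miss, frames {42,96,13,10,58}
67 -> miss, evict 42, frames {96,13,10,58,67}

{10, 13, 58, 67, 96}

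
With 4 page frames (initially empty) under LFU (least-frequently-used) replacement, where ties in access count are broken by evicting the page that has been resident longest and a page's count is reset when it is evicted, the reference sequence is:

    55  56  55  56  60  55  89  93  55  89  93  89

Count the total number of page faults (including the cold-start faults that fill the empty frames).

5

55 -> fault, frames (55)
56 -> fault, frames (55 56)
55 -> hit
56 -> hit
60 -> fault, frames (55 56 60)
55 -> hit
89 -> fault, frames (55 56 60 89)
93 -> fault, evict 60, frames (55 56 89 93)
55 -> hit
89 -> hit
93 -> hit
89 -> hit
Page faults: 5.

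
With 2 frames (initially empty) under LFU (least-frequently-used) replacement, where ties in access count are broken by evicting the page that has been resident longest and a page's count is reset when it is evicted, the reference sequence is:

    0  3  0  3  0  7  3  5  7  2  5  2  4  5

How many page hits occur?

3

0 → miss, frames [0]
3 → miss, frames [0, 3]
0 → hit
3 → hit
0 → hit
7 → miss, evict 3, frames [0, 7]
3 → miss, evict 7, frames [0, 3]
5 → miss, evict 3, frames [0, 5]
7 → miss, evict 5, frames [0, 7]
2 → miss, evict 7, frames [0, 2]
5 → miss, evict 2, frames [0, 5]
2 → miss, evict 5, frames [0, 2]
4 → miss, evict 2, frames [0, 4]
5 → miss, evict 4, frames [0, 5]
Hits: 3.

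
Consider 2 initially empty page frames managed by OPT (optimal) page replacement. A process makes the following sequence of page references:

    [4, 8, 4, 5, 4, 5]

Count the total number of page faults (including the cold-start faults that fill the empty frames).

3

4 → miss, frames {4}
8 → miss, frames {4,8}
4 → hit
5 → miss, evict 8, frames {4,5}
4 → hit
5 → hit
Page faults: 3.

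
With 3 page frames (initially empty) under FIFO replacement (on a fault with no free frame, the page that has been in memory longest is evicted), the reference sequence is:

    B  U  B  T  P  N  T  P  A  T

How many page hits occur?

3

B: fault, frames {B}
U: fault, frames {B,U}
B: hit
T: fault, frames {B,U,T}
P: fault, evict B, frames {U,T,P}
N: fault, evict U, frames {T,P,N}
T: hit
P: hit
A: fault, evict T, frames {P,N,A}
T: fault, evict P, frames {N,A,T}
Hits: 3.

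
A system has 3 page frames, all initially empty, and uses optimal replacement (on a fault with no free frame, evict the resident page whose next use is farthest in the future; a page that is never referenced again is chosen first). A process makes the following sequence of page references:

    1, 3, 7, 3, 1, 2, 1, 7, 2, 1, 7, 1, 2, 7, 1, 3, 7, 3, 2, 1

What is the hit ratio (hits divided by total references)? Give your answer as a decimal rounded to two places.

0.70

1: fault, frames {1}
3: fault, frames {1,3}
7: fault, frames {1,3,7}
3: hit
1: hit
2: fault, evict 3, frames {1,7,2}
1: hit
7: hit
2: hit
1: hit
7: hit
1: hit
2: hit
7: hit
1: hit
3: fault, evict 1, frames {7,2,3}
7: hit
3: hit
2: hit
1: fault, evict 3, frames {7,2,1}
Hits: 14 of 20 references → 14/20 = 0.7000.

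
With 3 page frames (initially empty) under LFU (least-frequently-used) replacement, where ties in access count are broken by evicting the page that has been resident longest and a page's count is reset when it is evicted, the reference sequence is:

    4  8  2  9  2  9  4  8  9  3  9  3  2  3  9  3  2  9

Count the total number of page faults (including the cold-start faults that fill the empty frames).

4: miss, frames [4]
8: miss, frames [4, 8]
2: miss, frames [4, 8, 2]
9: miss, evict 4, frames [8, 2, 9]
2: hit
9: hit
4: miss, evict 8, frames [2, 9, 4]
8: miss, evict 4, frames [2, 9, 8]
9: hit
3: miss, evict 8, frames [2, 9, 3]
9: hit
3: hit
2: hit
3: hit
9: hit
3: hit
2: hit
9: hit
Page faults: 7.

7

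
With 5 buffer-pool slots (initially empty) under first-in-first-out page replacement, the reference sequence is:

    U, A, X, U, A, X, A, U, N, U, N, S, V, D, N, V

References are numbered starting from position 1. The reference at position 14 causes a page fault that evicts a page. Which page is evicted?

pos 1: U: fault, frames (U)
pos 2: A: fault, frames (U A)
pos 3: X: fault, frames (U A X)
pos 4: U: hit
pos 5: A: hit
pos 6: X: hit
pos 7: A: hit
pos 8: U: hit
pos 9: N: fault, frames (U A X N)
pos 10: U: hit
pos 11: N: hit
pos 12: S: fault, frames (U A X N S)
pos 13: V: fault, evict U, frames (A X N S V)
pos 14: D: fault, evict A, frames (X N S V D)
At position 14, page A is evicted.

A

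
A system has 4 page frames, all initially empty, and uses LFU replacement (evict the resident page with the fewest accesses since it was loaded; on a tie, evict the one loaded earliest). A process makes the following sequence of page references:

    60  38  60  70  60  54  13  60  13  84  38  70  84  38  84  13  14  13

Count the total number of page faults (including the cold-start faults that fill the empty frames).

11

60: fault, frames [60]
38: fault, frames [60, 38]
60: hit
70: fault, frames [60, 38, 70]
60: hit
54: fault, frames [60, 38, 70, 54]
13: fault, evict 38, frames [60, 70, 54, 13]
60: hit
13: hit
84: fault, evict 70, frames [60, 54, 13, 84]
38: fault, evict 54, frames [60, 13, 84, 38]
70: fault, evict 84, frames [60, 13, 38, 70]
84: fault, evict 38, frames [60, 13, 70, 84]
38: fault, evict 70, frames [60, 13, 84, 38]
84: hit
13: hit
14: fault, evict 38, frames [60, 13, 84, 14]
13: hit
Page faults: 11.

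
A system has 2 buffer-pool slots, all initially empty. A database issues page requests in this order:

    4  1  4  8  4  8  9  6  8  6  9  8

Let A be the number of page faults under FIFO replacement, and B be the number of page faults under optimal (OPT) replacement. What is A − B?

Under FIFO: F F . F F . F F F . F . → 8 faults.
Under OPT: F F . F . . F F . . F . → 6 faults.
A − B = 8 − 6 = 2.

2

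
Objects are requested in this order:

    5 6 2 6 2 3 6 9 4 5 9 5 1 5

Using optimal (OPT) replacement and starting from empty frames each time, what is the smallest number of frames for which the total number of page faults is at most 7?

3

f=1: 14 faults
f=2: 8 faults
f=3: 7 faults
f=4: 7 faults
f=5: 7 faults
f=6: 7 faults
f=7: 7 faults
Smallest f with faults ≤ 7 is 3.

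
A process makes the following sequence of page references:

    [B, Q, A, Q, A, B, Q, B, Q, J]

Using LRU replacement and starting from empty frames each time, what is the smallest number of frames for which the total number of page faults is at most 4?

f=1: 10 faults
f=2: 6 faults
f=3: 4 faults
f=4: 4 faults
Smallest f with faults ≤ 4 is 3.

3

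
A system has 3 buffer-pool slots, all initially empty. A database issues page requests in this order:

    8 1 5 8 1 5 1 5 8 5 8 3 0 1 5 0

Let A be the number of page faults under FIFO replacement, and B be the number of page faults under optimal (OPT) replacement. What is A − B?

Under FIFO: F F F . . . . . . . . F F F F . → 7 faults.
Under OPT: F F F . . . . . . . . F F . . . → 5 faults.
A − B = 7 − 5 = 2.

2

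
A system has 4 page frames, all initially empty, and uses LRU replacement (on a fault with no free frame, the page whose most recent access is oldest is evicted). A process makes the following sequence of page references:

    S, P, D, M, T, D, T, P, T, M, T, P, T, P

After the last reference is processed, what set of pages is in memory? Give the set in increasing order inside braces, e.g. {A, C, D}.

S -> fault, frames {S}
P -> fault, frames {S,P}
D -> fault, frames {S,P,D}
M -> fault, frames {S,P,D,M}
T -> fault, evict S, frames {P,D,M,T}
D -> hit
T -> hit
P -> hit
T -> hit
M -> hit
T -> hit
P -> hit
T -> hit
P -> hit

{D, M, P, T}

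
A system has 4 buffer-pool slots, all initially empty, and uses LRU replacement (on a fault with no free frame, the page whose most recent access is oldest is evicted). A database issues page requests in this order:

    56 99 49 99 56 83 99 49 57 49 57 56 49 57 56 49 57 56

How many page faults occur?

56 → miss, frames {56}
99 → miss, frames {56,99}
49 → miss, frames {56,99,49}
99 → hit
56 → hit
83 → miss, frames {49,99,56,83}
99 → hit
49 → hit
57 → miss, evict 56, frames {83,99,49,57}
49 → hit
57 → hit
56 → miss, evict 83, frames {99,49,57,56}
49 → hit
57 → hit
56 → hit
49 → hit
57 → hit
56 → hit
Page faults: 6.

6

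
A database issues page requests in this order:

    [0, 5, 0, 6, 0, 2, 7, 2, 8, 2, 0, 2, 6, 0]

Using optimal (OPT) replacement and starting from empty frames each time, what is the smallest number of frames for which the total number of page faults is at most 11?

2

f=1: 14 faults
f=2: 8 faults
f=3: 7 faults
f=4: 6 faults
f=5: 6 faults
f=6: 6 faults
Smallest f with faults ≤ 11 is 2.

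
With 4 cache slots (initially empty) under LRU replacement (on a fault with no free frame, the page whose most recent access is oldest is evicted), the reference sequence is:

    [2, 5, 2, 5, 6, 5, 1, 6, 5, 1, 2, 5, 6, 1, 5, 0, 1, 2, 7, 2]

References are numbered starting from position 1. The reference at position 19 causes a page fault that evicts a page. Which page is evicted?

5

pos 1: 2: fault, frames [2]
pos 2: 5: fault, frames [2, 5]
pos 3: 2: hit
pos 4: 5: hit
pos 5: 6: fault, frames [2, 5, 6]
pos 6: 5: hit
pos 7: 1: fault, frames [2, 6, 5, 1]
pos 8: 6: hit
pos 9: 5: hit
pos 10: 1: hit
pos 11: 2: hit
pos 12: 5: hit
pos 13: 6: hit
pos 14: 1: hit
pos 15: 5: hit
pos 16: 0: fault, evict 2, frames [6, 1, 5, 0]
pos 17: 1: hit
pos 18: 2: fault, evict 6, frames [5, 0, 1, 2]
pos 19: 7: fault, evict 5, frames [0, 1, 2, 7]
At position 19, page 5 is evicted.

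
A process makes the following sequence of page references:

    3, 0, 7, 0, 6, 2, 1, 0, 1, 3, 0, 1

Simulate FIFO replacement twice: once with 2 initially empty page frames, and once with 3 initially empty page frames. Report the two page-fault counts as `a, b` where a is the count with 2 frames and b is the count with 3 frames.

2 frames: F F F . F F F F . F . F → 9 faults.
3 frames: F F F . F F F F . F . . → 8 faults.
8 < 9: adding a frame reduced faults, as is typical.

9, 8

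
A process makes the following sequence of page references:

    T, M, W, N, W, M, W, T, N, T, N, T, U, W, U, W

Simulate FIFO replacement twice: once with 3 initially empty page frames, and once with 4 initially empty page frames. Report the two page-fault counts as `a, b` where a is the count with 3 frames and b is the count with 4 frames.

3 frames: F F F F . . . F . . . . F F . . → 7 faults.
4 frames: F F F F . . . . . . . . F . . . → 5 faults.
5 < 7: adding a frame reduced faults, as is typical.

7, 5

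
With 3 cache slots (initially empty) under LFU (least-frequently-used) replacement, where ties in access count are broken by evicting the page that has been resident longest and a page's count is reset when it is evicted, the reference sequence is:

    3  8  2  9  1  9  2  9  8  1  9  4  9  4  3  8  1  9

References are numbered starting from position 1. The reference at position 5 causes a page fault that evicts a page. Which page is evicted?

pos 1: 3 → miss, frames (3)
pos 2: 8 → miss, frames (3 8)
pos 3: 2 → miss, frames (3 8 2)
pos 4: 9 → miss, evict 3, frames (8 2 9)
pos 5: 1 → miss, evict 8, frames (2 9 1)
At position 5, page 8 is evicted.

8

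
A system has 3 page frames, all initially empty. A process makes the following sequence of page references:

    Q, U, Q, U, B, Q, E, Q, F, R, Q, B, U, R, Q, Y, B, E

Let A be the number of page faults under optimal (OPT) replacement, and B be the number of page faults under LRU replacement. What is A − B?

-3

Under OPT: F F . . F . F . F F . . F . . F F F → 10 faults.
Under LRU: F F . . F . F . F F . F F F F F F F → 13 faults.
A − B = 10 − 13 = -3.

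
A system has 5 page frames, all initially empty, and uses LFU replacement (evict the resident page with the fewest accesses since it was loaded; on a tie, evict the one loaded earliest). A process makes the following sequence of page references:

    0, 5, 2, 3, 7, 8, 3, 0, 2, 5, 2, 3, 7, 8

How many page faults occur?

10

0 → fault, frames [0]
5 → fault, frames [0, 5]
2 → fault, frames [0, 5, 2]
3 → fault, frames [0, 5, 2, 3]
7 → fault, frames [0, 5, 2, 3, 7]
8 → fault, evict 0, frames [5, 2, 3, 7, 8]
3 → hit
0 → fault, evict 5, frames [2, 3, 7, 8, 0]
2 → hit
5 → fault, evict 7, frames [2, 3, 8, 0, 5]
2 → hit
3 → hit
7 → fault, evict 8, frames [2, 3, 0, 5, 7]
8 → fault, evict 0, frames [2, 3, 5, 7, 8]
Page faults: 10.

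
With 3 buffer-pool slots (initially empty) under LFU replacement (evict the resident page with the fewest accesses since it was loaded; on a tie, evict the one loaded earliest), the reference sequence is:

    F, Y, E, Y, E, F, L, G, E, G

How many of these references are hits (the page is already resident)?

5

F → fault, frames (F)
Y → fault, frames (F Y)
E → fault, frames (F Y E)
Y → hit
E → hit
F → hit
L → fault, evict F, frames (Y E L)
G → fault, evict L, frames (Y E G)
E → hit
G → hit
Hits: 5.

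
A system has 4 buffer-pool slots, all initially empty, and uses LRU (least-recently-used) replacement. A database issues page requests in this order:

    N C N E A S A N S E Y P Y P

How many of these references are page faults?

N → fault, frames [N]
C → fault, frames [N, C]
N → hit
E → fault, frames [C, N, E]
A → fault, frames [C, N, E, A]
S → fault, evict C, frames [N, E, A, S]
A → hit
N → hit
S → hit
E → hit
Y → fault, evict A, frames [N, S, E, Y]
P → fault, evict N, frames [S, E, Y, P]
Y → hit
P → hit
Page faults: 7.

7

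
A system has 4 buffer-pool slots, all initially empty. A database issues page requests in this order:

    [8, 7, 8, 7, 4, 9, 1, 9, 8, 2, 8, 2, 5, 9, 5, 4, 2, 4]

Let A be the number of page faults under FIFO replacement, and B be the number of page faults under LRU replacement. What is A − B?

Under FIFO: F F . . F F F . F F . . F F . F . . → 10 faults.
Under LRU: F F . . F F F . F F . . F . . F . . → 9 faults.
A − B = 10 − 9 = 1.

1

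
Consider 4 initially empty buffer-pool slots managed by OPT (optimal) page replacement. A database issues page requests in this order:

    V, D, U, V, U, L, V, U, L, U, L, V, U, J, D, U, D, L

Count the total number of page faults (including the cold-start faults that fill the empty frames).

5

V → miss, frames {V}
D → miss, frames {V,D}
U → miss, frames {V,D,U}
V → hit
U → hit
L → miss, frames {V,D,U,L}
V → hit
U → hit
L → hit
U → hit
L → hit
V → hit
U → hit
J → miss, evict V, frames {D,U,L,J}
D → hit
U → hit
D → hit
L → hit
Page faults: 5.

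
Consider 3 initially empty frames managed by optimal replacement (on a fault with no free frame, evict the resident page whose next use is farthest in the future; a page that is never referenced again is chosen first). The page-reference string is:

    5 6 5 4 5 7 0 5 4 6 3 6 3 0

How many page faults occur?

7

5: miss, frames [5]
6: miss, frames [5, 6]
5: hit
4: miss, frames [5, 6, 4]
5: hit
7: miss, evict 6, frames [5, 4, 7]
0: miss, evict 7, frames [5, 4, 0]
5: hit
4: hit
6: miss, evict 4, frames [5, 0, 6]
3: miss, evict 5, frames [0, 6, 3]
6: hit
3: hit
0: hit
Page faults: 7.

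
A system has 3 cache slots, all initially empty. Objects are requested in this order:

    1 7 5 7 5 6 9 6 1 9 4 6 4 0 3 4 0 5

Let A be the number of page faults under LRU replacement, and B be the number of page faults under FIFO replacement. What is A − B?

Under LRU: F F F . . F F . F . F F . F F . . F → 11 faults.
Under FIFO: F F F . . F F . F . F F . F F F . F → 12 faults.
A − B = 11 − 12 = -1.

-1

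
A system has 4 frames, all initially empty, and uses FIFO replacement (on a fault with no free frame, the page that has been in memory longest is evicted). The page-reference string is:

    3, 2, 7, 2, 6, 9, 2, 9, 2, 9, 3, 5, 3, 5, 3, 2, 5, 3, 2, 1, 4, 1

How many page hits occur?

12

3: miss, frames (3)
2: miss, frames (3 2)
7: miss, frames (3 2 7)
2: hit
6: miss, frames (3 2 7 6)
9: miss, evict 3, frames (2 7 6 9)
2: hit
9: hit
2: hit
9: hit
3: miss, evict 2, frames (7 6 9 3)
5: miss, evict 7, frames (6 9 3 5)
3: hit
5: hit
3: hit
2: miss, evict 6, frames (9 3 5 2)
5: hit
3: hit
2: hit
1: miss, evict 9, frames (3 5 2 1)
4: miss, evict 3, frames (5 2 1 4)
1: hit
Hits: 12.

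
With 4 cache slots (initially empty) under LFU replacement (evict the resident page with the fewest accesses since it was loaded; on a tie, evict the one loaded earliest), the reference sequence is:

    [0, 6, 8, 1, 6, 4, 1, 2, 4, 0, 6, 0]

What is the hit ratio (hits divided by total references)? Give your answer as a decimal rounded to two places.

0 -> fault, frames {0}
6 -> fault, frames {0,6}
8 -> fault, frames {0,6,8}
1 -> fault, frames {0,6,8,1}
6 -> hit
4 -> fault, evict 0, frames {6,8,1,4}
1 -> hit
2 -> fault, evict 8, frames {6,1,4,2}
4 -> hit
0 -> fault, evict 2, frames {6,1,4,0}
6 -> hit
0 -> hit
Hits: 5 of 12 references → 5/12 = 0.4167.

0.42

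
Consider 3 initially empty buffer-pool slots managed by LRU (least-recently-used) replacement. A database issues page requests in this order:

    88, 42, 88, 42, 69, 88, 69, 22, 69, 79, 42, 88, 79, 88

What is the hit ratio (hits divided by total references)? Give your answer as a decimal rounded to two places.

0.50

88: miss, frames (88)
42: miss, frames (88 42)
88: hit
42: hit
69: miss, frames (88 42 69)
88: hit
69: hit
22: miss, evict 42, frames (88 69 22)
69: hit
79: miss, evict 88, frames (22 69 79)
42: miss, evict 22, frames (69 79 42)
88: miss, evict 69, frames (79 42 88)
79: hit
88: hit
Hits: 7 of 14 references → 7/14 = 0.5000.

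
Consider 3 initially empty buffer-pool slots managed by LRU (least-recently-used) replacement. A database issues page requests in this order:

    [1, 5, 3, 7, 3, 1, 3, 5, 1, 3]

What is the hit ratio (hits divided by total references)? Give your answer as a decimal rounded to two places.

1 -> miss, frames (1)
5 -> miss, frames (1 5)
3 -> miss, frames (1 5 3)
7 -> miss, evict 1, frames (5 3 7)
3 -> hit
1 -> miss, evict 5, frames (7 3 1)
3 -> hit
5 -> miss, evict 7, frames (1 3 5)
1 -> hit
3 -> hit
Hits: 4 of 10 references → 4/10 = 0.4000.

0.40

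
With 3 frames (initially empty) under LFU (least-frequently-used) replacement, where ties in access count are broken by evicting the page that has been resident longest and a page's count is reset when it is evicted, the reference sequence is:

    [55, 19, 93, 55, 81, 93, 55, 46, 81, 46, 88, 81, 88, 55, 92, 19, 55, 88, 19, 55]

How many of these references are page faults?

55 -> fault, frames (55)
19 -> fault, frames (55 19)
93 -> fault, frames (55 19 93)
55 -> hit
81 -> fault, evict 19, frames (55 93 81)
93 -> hit
55 -> hit
46 -> fault, evict 81, frames (55 93 46)
81 -> fault, evict 46, frames (55 93 81)
46 -> fault, evict 81, frames (55 93 46)
88 -> fault, evict 46, frames (55 93 88)
81 -> fault, evict 88, frames (55 93 81)
88 -> fault, evict 81, frames (55 93 88)
55 -> hit
92 -> fault, evict 88, frames (55 93 92)
19 -> fault, evict 92, frames (55 93 19)
55 -> hit
88 -> fault, evict 19, frames (55 93 88)
19 -> fault, evict 88, frames (55 93 19)
55 -> hit
Page faults: 14.

14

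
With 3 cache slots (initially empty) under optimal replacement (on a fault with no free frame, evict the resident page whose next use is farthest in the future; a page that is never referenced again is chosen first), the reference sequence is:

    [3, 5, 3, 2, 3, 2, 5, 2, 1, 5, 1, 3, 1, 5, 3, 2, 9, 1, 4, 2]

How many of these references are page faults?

3: miss, frames {3}
5: miss, frames {3,5}
3: hit
2: miss, frames {3,5,2}
3: hit
2: hit
5: hit
2: hit
1: miss, evict 2, frames {3,5,1}
5: hit
1: hit
3: hit
1: hit
5: hit
3: hit
2: miss, evict 5, frames {3,1,2}
9: miss, evict 3, frames {1,2,9}
1: hit
4: miss, evict 9, frames {1,2,4}
2: hit
Page faults: 7.

7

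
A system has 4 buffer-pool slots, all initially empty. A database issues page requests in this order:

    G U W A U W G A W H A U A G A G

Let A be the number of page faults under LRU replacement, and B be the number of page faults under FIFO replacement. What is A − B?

Under LRU: F F F F . . . . . F . F . F . . → 7 faults.
Under FIFO: F F F F . . . . . F . . . F . . → 6 faults.
A − B = 7 − 6 = 1.

1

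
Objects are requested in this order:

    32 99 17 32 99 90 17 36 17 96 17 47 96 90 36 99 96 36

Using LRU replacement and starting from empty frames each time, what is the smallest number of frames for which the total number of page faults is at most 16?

2

f=1: 18 faults
f=2: 16 faults
f=3: 12 faults
f=4: 10 faults
f=5: 8 faults
f=6: 7 faults
f=7: 7 faults
Smallest f with faults ≤ 16 is 2.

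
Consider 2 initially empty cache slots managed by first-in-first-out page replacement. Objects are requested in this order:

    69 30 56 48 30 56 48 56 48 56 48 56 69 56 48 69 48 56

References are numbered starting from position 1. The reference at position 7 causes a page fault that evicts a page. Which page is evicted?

pos 1: 69: fault, frames {69}
pos 2: 30: fault, frames {69,30}
pos 3: 56: fault, evict 69, frames {30,56}
pos 4: 48: fault, evict 30, frames {56,48}
pos 5: 30: fault, evict 56, frames {48,30}
pos 6: 56: fault, evict 48, frames {30,56}
pos 7: 48: fault, evict 30, frames {56,48}
At position 7, page 30 is evicted.

30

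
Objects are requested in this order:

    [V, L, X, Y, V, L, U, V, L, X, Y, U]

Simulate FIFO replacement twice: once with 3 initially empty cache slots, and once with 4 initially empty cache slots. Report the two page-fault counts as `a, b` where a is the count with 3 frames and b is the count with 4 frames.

9, 10

3 frames: F F F F F F F . . F F . → 9 faults.
4 frames: F F F F . . F F F F F F → 10 faults.
10 > 9: adding a frame increased faults — Belady's anomaly.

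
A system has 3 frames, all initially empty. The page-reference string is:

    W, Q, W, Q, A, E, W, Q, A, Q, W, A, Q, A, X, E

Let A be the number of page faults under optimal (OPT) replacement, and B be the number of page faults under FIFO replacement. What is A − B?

-2

Under OPT: F F . . F F . . F . . . . . F F → 7 faults.
Under FIFO: F F . . F F F F F . . . . . F F → 9 faults.
A − B = 7 − 9 = -2.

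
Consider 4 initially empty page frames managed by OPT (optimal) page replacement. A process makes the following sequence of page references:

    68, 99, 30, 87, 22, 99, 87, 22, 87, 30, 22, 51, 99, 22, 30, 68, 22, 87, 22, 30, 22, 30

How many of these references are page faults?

68: miss, frames [68]
99: miss, frames [68, 99]
30: miss, frames [68, 99, 30]
87: miss, frames [68, 99, 30, 87]
22: miss, evict 68, frames [99, 30, 87, 22]
99: hit
87: hit
22: hit
87: hit
30: hit
22: hit
51: miss, evict 87, frames [99, 30, 22, 51]
99: hit
22: hit
30: hit
68: miss, evict 51, frames [99, 30, 22, 68]
22: hit
87: miss, evict 68, frames [99, 30, 22, 87]
22: hit
30: hit
22: hit
30: hit
Page faults: 8.

8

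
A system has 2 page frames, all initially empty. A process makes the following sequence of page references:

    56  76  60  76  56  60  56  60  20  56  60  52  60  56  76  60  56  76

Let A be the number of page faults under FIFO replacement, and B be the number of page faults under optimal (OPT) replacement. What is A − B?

2

Under FIFO: F F F . F . . . F . F F . F F F F F → 12 faults.
Under OPT: F F F . F . . . F . F F . F F . F . → 10 faults.
A − B = 12 − 10 = 2.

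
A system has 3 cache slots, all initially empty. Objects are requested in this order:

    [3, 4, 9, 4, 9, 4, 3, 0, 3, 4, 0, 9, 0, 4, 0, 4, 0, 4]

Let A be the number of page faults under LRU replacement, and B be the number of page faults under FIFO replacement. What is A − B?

Under LRU: F F F . . . . F . . . F . . . . . . → 5 faults.
Under FIFO: F F F . . . . F F F . F F . . . . . → 8 faults.
A − B = 5 − 8 = -3.

-3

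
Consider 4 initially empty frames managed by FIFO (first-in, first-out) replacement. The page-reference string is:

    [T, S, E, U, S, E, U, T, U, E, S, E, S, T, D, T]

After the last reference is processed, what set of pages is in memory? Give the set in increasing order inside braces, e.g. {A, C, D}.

T: miss, frames {T}
S: miss, frames {T,S}
E: miss, frames {T,S,E}
U: miss, frames {T,S,E,U}
S: hit
E: hit
U: hit
T: hit
U: hit
E: hit
S: hit
E: hit
S: hit
T: hit
D: miss, evict T, frames {S,E,U,D}
T: miss, evict S, frames {E,U,D,T}

{D, E, T, U}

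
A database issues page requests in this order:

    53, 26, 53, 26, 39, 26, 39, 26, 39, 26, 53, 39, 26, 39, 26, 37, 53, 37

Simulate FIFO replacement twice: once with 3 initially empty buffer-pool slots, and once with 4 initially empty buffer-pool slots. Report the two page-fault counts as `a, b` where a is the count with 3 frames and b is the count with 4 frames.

3 frames: F F . . F . . . . . . . . . . F F . → 5 faults.
4 frames: F F . . F . . . . . . . . . . F . . → 4 faults.
4 < 5: adding a frame reduced faults, as is typical.

5, 4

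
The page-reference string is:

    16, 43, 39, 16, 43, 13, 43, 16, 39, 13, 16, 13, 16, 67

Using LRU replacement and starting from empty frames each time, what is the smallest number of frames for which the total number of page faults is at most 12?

2

f=1: 14 faults
f=2: 11 faults
f=3: 7 faults
f=4: 5 faults
f=5: 5 faults
Smallest f with faults ≤ 12 is 2.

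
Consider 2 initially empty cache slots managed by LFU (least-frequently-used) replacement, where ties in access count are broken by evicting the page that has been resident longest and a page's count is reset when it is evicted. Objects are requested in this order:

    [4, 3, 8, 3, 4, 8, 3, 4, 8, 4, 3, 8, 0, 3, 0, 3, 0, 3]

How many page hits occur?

4 -> fault, frames (4)
3 -> fault, frames (4 3)
8 -> fault, evict 4, frames (3 8)
3 -> hit
4 -> fault, evict 8, frames (3 4)
8 -> fault, evict 4, frames (3 8)
3 -> hit
4 -> fault, evict 8, frames (3 4)
8 -> fault, evict 4, frames (3 8)
4 -> fault, evict 8, frames (3 4)
3 -> hit
8 -> fault, evict 4, frames (3 8)
0 -> fault, evict 8, frames (3 0)
3 -> hit
0 -> hit
3 -> hit
0 -> hit
3 -> hit
Hits: 8.

8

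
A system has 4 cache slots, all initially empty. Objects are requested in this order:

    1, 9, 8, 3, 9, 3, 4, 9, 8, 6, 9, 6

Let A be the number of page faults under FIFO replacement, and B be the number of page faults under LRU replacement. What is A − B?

Under FIFO: F F F F . . F . . F F . → 7 faults.
Under LRU: F F F F . . F . . F . . → 6 faults.
A − B = 7 − 6 = 1.

1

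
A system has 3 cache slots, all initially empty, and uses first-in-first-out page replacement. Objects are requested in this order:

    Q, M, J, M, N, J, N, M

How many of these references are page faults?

Q -> miss, frames [Q]
M -> miss, frames [Q, M]
J -> miss, frames [Q, M, J]
M -> hit
N -> miss, evict Q, frames [M, J, N]
J -> hit
N -> hit
M -> hit
Page faults: 4.

4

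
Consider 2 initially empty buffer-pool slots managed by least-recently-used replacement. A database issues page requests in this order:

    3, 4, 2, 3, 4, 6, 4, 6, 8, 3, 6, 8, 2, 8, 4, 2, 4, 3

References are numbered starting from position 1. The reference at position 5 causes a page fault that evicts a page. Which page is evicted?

pos 1: 3: miss, frames {3}
pos 2: 4: miss, frames {3,4}
pos 3: 2: miss, evict 3, frames {4,2}
pos 4: 3: miss, evict 4, frames {2,3}
pos 5: 4: miss, evict 2, frames {3,4}
At position 5, page 2 is evicted.

2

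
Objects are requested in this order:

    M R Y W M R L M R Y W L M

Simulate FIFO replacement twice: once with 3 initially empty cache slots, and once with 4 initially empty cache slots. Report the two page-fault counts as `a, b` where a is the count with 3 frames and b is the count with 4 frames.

3 frames: F F F F F F F . . F F . F → 10 faults.
4 frames: F F F F . . F F F F F F F → 11 faults.
11 > 10: adding a frame increased faults — Belady's anomaly.

10, 11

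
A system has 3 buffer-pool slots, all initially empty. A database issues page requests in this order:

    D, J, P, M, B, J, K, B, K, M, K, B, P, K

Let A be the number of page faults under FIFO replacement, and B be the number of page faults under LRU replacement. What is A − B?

Under FIFO: F F F F F F F . . F . F F F → 11 faults.
Under LRU: F F F F F F F . . F . . F . → 9 faults.
A − B = 11 − 9 = 2.

2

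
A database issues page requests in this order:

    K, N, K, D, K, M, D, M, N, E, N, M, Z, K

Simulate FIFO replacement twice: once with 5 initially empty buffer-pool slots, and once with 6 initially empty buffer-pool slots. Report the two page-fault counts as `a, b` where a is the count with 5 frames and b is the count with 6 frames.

5 frames: F F . F . F . . . F . . F F → 7 faults.
6 frames: F F . F . F . . . F . . F . → 6 faults.
6 < 7: adding a frame reduced faults, as is typical.

7, 6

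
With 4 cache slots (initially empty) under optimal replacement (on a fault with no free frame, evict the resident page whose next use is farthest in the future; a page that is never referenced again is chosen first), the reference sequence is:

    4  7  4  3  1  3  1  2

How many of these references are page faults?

4 -> fault, frames {4}
7 -> fault, frames {4,7}
4 -> hit
3 -> fault, frames {4,7,3}
1 -> fault, frames {4,7,3,1}
3 -> hit
1 -> hit
2 -> fault, evict 1, frames {4,7,3,2}
Page faults: 5.

5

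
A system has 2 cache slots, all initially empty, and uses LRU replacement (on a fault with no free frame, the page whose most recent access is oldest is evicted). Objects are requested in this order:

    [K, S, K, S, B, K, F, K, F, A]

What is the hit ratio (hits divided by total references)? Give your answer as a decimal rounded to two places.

K: fault, frames {K}
S: fault, frames {K,S}
K: hit
S: hit
B: fault, evict K, frames {S,B}
K: fault, evict S, frames {B,K}
F: fault, evict B, frames {K,F}
K: hit
F: hit
A: fault, evict K, frames {F,A}
Hits: 4 of 10 references → 4/10 = 0.4000.

0.40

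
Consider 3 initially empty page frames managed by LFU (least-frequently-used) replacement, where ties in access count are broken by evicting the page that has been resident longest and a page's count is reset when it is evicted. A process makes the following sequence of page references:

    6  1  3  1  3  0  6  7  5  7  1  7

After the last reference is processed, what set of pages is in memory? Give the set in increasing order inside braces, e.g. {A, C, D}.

6: fault, frames (6)
1: fault, frames (6 1)
3: fault, frames (6 1 3)
1: hit
3: hit
0: fault, evict 6, frames (1 3 0)
6: fault, evict 0, frames (1 3 6)
7: fault, evict 6, frames (1 3 7)
5: fault, evict 7, frames (1 3 5)
7: fault, evict 5, frames (1 3 7)
1: hit
7: hit

{1, 3, 7}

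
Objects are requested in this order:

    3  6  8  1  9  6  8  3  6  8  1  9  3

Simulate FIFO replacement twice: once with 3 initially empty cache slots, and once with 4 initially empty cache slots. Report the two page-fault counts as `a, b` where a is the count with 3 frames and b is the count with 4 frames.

3 frames: F F F F F F F F . . F F . → 10 faults.
4 frames: F F F F F . . F F F F F F → 11 faults.
11 > 10: adding a frame increased faults — Belady's anomaly.

10, 11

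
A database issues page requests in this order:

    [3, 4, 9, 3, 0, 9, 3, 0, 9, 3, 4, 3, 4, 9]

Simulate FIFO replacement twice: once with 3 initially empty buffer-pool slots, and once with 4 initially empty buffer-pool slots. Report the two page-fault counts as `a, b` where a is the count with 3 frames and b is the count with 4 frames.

3 frames: F F F . F . F . . . F . . F → 7 faults.
4 frames: F F F . F . . . . . . . . . → 4 faults.
4 < 7: adding a frame reduced faults, as is typical.

7, 4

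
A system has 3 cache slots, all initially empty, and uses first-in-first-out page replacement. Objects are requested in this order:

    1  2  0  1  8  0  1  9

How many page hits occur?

1: fault, frames [1]
2: fault, frames [1, 2]
0: fault, frames [1, 2, 0]
1: hit
8: fault, evict 1, frames [2, 0, 8]
0: hit
1: fault, evict 2, frames [0, 8, 1]
9: fault, evict 0, frames [8, 1, 9]
Hits: 2.

2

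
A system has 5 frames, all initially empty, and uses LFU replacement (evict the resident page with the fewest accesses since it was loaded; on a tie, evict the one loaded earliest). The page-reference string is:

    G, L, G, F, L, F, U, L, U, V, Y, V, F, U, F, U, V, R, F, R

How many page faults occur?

G -> miss, frames {G}
L -> miss, frames {G,L}
G -> hit
F -> miss, frames {G,L,F}
L -> hit
F -> hit
U -> miss, frames {G,L,F,U}
L -> hit
U -> hit
V -> miss, frames {G,L,F,U,V}
Y -> miss, evict V, frames {G,L,F,U,Y}
V -> miss, evict Y, frames {G,L,F,U,V}
F -> hit
U -> hit
F -> hit
U -> hit
V -> hit
R -> miss, evict G, frames {L,F,U,V,R}
F -> hit
R -> hit
Page faults: 8.

8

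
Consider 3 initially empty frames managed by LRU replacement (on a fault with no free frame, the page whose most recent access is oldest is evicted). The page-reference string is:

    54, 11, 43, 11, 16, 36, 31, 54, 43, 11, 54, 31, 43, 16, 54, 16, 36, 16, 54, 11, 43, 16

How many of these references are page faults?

54: miss, frames {54}
11: miss, frames {54,11}
43: miss, frames {54,11,43}
11: hit
16: miss, evict 54, frames {43,11,16}
36: miss, evict 43, frames {11,16,36}
31: miss, evict 11, frames {16,36,31}
54: miss, evict 16, frames {36,31,54}
43: miss, evict 36, frames {31,54,43}
11: miss, evict 31, frames {54,43,11}
54: hit
31: miss, evict 43, frames {11,54,31}
43: miss, evict 11, frames {54,31,43}
16: miss, evict 54, frames {31,43,16}
54: miss, evict 31, frames {43,16,54}
16: hit
36: miss, evict 43, frames {54,16,36}
16: hit
54: hit
11: miss, evict 36, frames {16,54,11}
43: miss, evict 16, frames {54,11,43}
16: miss, evict 54, frames {11,43,16}
Page faults: 17.

17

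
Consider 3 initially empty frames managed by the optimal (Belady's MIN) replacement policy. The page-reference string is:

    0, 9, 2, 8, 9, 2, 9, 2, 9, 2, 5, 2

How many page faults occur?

0 -> miss, frames (0)
9 -> miss, frames (0 9)
2 -> miss, frames (0 9 2)
8 -> miss, evict 0, frames (9 2 8)
9 -> hit
2 -> hit
9 -> hit
2 -> hit
9 -> hit
2 -> hit
5 -> miss, evict 8, frames (9 2 5)
2 -> hit
Page faults: 5.

5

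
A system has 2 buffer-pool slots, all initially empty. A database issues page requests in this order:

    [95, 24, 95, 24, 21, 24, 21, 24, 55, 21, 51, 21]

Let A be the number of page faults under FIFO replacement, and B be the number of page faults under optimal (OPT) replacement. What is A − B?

Under FIFO: F F . . F . . . F . F F → 6 faults.
Under OPT: F F . . F . . . F . F . → 5 faults.
A − B = 6 − 5 = 1.

1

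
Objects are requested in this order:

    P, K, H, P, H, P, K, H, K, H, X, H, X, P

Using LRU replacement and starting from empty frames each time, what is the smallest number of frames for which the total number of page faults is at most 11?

2

f=1: 14 faults
f=2: 8 faults
f=3: 5 faults
f=4: 4 faults
Smallest f with faults ≤ 11 is 2.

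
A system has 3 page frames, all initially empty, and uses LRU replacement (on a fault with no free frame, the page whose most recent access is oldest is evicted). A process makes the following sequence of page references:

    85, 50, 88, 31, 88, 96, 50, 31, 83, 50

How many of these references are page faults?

85 → fault, frames (85)
50 → fault, frames (85 50)
88 → fault, frames (85 50 88)
31 → fault, evict 85, frames (50 88 31)
88 → hit
96 → fault, evict 50, frames (31 88 96)
50 → fault, evict 31, frames (88 96 50)
31 → fault, evict 88, frames (96 50 31)
83 → fault, evict 96, frames (50 31 83)
50 → hit
Page faults: 8.

8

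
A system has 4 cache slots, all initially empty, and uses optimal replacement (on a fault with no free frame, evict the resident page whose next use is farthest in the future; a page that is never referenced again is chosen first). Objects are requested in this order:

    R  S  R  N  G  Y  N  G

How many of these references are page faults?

5

R → fault, frames (R)
S → fault, frames (R S)
R → hit
N → fault, frames (R S N)
G → fault, frames (R S N G)
Y → fault, evict S, frames (R N G Y)
N → hit
G → hit
Page faults: 5.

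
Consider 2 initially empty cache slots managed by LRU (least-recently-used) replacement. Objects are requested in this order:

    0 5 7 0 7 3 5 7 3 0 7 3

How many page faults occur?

11

0 -> miss, frames {0}
5 -> miss, frames {0,5}
7 -> miss, evict 0, frames {5,7}
0 -> miss, evict 5, frames {7,0}
7 -> hit
3 -> miss, evict 0, frames {7,3}
5 -> miss, evict 7, frames {3,5}
7 -> miss, evict 3, frames {5,7}
3 -> miss, evict 5, frames {7,3}
0 -> miss, evict 7, frames {3,0}
7 -> miss, evict 3, frames {0,7}
3 -> miss, evict 0, frames {7,3}
Page faults: 11.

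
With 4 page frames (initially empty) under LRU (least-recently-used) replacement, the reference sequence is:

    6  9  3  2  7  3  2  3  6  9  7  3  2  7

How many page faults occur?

6: miss, frames [6]
9: miss, frames [6, 9]
3: miss, frames [6, 9, 3]
2: miss, frames [6, 9, 3, 2]
7: miss, evict 6, frames [9, 3, 2, 7]
3: hit
2: hit
3: hit
6: miss, evict 9, frames [7, 2, 3, 6]
9: miss, evict 7, frames [2, 3, 6, 9]
7: miss, evict 2, frames [3, 6, 9, 7]
3: hit
2: miss, evict 6, frames [9, 7, 3, 2]
7: hit
Page faults: 9.

9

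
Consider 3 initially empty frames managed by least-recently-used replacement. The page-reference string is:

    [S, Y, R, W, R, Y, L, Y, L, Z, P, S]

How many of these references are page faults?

S: miss, frames [S]
Y: miss, frames [S, Y]
R: miss, frames [S, Y, R]
W: miss, evict S, frames [Y, R, W]
R: hit
Y: hit
L: miss, evict W, frames [R, Y, L]
Y: hit
L: hit
Z: miss, evict R, frames [Y, L, Z]
P: miss, evict Y, frames [L, Z, P]
S: miss, evict L, frames [Z, P, S]
Page faults: 8.

8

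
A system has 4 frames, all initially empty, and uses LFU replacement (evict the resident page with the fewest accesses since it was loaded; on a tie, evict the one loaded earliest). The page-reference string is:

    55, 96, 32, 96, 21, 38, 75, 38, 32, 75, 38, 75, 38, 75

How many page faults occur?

7

55: fault, frames (55)
96: fault, frames (55 96)
32: fault, frames (55 96 32)
96: hit
21: fault, frames (55 96 32 21)
38: fault, evict 55, frames (96 32 21 38)
75: fault, evict 32, frames (96 21 38 75)
38: hit
32: fault, evict 21, frames (96 38 75 32)
75: hit
38: hit
75: hit
38: hit
75: hit
Page faults: 7.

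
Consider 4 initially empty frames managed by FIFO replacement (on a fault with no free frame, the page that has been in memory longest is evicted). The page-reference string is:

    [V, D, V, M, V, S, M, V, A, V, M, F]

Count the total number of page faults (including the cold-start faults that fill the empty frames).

7

V: fault, frames [V]
D: fault, frames [V, D]
V: hit
M: fault, frames [V, D, M]
V: hit
S: fault, frames [V, D, M, S]
M: hit
V: hit
A: fault, evict V, frames [D, M, S, A]
V: fault, evict D, frames [M, S, A, V]
M: hit
F: fault, evict M, frames [S, A, V, F]
Page faults: 7.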